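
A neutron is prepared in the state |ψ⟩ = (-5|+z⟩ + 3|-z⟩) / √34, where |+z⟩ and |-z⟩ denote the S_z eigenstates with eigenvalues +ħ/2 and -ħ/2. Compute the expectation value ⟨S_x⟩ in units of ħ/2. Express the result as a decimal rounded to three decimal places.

⟨σ_x⟩ = 2 Re(a* b)/(|a|²+|b|²) with a = -5, b = 3.
a* b = -15, so ⟨σ_x⟩ = -30/34.
⟨S_x⟩ = (ħ/2)·⟨σ_x⟩.

-0.882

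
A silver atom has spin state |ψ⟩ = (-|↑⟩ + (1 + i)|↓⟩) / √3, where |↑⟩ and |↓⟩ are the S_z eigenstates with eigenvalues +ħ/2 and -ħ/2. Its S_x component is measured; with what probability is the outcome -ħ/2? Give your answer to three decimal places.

0.833

|-x⟩ = (|↑⟩ - |↓⟩)/√2, so ⟨-x|ψ⟩ = (-2 - i) / (√2·√3).
P = |-2 - i|² / 6 = 5/6.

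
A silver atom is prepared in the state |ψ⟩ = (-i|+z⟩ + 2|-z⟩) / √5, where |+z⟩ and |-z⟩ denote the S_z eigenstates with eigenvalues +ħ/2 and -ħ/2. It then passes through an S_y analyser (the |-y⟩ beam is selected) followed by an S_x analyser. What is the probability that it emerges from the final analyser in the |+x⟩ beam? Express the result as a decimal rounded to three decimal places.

0.050

First analyser (S_y): P(|-y⟩) = |⟨-y|ψ⟩|² = 1/10.
After stage 1 the state is |-y⟩; P(|+x⟩) = |⟨+x|-y⟩|² = 1/2.
Joint probability = 1/10 × 1/2 = 0.050.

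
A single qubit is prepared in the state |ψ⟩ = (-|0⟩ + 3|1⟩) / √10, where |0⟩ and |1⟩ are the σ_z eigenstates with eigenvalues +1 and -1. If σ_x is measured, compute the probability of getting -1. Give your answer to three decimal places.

|-x⟩ = (|0⟩ - |1⟩)/√2, so ⟨-x|ψ⟩ = (-4) / (√2·√10).
P = |-4|² / 20 = 16/20.

0.800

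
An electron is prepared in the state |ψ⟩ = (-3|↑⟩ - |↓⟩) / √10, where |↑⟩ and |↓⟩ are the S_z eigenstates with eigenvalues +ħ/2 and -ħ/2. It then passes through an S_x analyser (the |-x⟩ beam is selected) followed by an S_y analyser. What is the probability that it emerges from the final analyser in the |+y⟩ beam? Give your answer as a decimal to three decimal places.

0.100

First analyser (S_x): P(|-x⟩) = |⟨-x|ψ⟩|² = 4/20.
After stage 1 the state is |-x⟩; P(|+y⟩) = |⟨+y|-x⟩|² = 1/2.
Joint probability = 4/20 × 1/2 = 0.100.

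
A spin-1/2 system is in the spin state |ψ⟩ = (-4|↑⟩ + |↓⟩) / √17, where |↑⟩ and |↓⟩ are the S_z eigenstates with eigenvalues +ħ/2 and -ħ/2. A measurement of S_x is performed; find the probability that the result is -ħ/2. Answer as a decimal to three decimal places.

0.735

|-x⟩ = (|↑⟩ - |↓⟩)/√2, so ⟨-x|ψ⟩ = (-5) / (√2·√17).
P = |-5|² / 34 = 25/34.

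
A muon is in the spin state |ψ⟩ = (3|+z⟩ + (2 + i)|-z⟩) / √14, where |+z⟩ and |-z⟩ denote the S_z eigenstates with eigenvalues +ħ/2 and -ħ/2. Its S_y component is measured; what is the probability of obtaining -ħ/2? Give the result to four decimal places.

0.2857

|-y⟩ = (|+z⟩ - i|-z⟩)/√2, so ⟨-y|ψ⟩ = (2 + 2i) / (√2·√14).
P = |2 + 2i|² / 28 = 8/28.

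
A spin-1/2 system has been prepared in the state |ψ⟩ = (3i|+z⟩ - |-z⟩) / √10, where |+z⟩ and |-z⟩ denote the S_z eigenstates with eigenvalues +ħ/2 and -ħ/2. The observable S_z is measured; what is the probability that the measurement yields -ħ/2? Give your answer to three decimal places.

0.100

The -ħ/2 outcome corresponds to |-z⟩. Its amplitude in |ψ⟩ is -1/√10.
P = |-1|² / 10 = 1/10.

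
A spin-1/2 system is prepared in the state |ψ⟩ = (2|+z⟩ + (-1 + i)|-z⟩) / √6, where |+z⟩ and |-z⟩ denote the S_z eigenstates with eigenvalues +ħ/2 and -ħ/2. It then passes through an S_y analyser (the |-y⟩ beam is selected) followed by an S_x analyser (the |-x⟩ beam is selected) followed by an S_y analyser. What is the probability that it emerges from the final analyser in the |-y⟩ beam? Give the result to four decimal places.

0.0417

First analyser (S_y): P(|-y⟩) = |⟨-y|ψ⟩|² = 2/12.
After stage 1 the state is |-y⟩; P(|-x⟩) = |⟨-x|-y⟩|² = 1/2.
After stage 2 the state is |-x⟩; P(|-y⟩) = |⟨-y|-x⟩|² = 1/2.
Joint probability = 2/12 × 1/2 × 1/2 = 0.0417.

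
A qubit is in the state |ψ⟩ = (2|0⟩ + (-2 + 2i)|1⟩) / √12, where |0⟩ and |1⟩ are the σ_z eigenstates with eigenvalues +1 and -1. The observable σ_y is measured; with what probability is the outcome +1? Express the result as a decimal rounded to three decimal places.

0.833

|+y⟩ = (|0⟩ + i|1⟩)/√2, so ⟨+y|ψ⟩ = (4 + 2i) / (√2·√12).
P = |4 + 2i|² / 24 = 20/24.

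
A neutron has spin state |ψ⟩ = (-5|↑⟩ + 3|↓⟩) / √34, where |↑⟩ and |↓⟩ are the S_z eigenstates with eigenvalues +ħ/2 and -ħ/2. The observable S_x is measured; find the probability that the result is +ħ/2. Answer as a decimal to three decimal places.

0.059

|+x⟩ = (|↑⟩ + |↓⟩)/√2, so ⟨+x|ψ⟩ = (-2) / (√2·√34).
P = |-2|² / 68 = 4/68.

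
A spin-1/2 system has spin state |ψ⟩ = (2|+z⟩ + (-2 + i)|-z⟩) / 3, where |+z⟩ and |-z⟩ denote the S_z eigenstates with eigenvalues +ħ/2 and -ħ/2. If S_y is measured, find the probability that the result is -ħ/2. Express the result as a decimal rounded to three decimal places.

|-y⟩ = (|+z⟩ - i|-z⟩)/√2, so ⟨-y|ψ⟩ = (1 - 2i) / (√2·3).
P = |1 - 2i|² / 18 = 5/18.

0.278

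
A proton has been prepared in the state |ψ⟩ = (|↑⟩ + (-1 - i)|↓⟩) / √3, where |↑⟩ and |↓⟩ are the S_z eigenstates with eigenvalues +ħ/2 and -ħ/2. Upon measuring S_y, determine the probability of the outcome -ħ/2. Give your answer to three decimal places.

|-y⟩ = (|↑⟩ - i|↓⟩)/√2, so ⟨-y|ψ⟩ = (2 - i) / (√2·√3).
P = |2 - i|² / 6 = 5/6.

0.833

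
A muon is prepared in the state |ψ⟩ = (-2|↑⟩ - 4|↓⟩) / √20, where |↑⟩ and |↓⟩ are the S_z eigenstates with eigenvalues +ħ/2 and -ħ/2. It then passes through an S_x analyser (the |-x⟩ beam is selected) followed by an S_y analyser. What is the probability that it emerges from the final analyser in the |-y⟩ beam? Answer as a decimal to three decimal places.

0.050

First analyser (S_x): P(|-x⟩) = |⟨-x|ψ⟩|² = 4/40.
After stage 1 the state is |-x⟩; P(|-y⟩) = |⟨-y|-x⟩|² = 1/2.
Joint probability = 4/40 × 1/2 = 0.050.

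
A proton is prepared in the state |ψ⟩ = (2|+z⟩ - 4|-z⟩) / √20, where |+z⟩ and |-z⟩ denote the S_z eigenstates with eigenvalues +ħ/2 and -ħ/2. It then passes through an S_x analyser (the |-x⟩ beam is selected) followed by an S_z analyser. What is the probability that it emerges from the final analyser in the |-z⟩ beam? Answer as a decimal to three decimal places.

0.450

First analyser (S_x): P(|-x⟩) = |⟨-x|ψ⟩|² = 36/40.
After stage 1 the state is |-x⟩; P(|-z⟩) = |⟨-z|-x⟩|² = 1/2.
Joint probability = 36/40 × 1/2 = 0.450.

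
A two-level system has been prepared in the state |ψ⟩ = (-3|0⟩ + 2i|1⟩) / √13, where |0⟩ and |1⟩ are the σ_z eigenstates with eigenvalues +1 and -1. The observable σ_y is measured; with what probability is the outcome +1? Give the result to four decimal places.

0.0385

|+y⟩ = (|0⟩ + i|1⟩)/√2, so ⟨+y|ψ⟩ = (-1) / (√2·√13).
P = |-1|² / 26 = 1/26.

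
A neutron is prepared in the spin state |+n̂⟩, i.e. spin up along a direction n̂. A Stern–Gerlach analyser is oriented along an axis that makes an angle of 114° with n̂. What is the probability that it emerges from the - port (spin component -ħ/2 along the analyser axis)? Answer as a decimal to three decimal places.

For spin-½, the probability of finding spin-up along an axis at angle θ to the initial spin direction is cos²(θ/2); spin-down is sin²(θ/2).
θ = 114°, so P = sin²(57°) ≈ 0.703.

0.703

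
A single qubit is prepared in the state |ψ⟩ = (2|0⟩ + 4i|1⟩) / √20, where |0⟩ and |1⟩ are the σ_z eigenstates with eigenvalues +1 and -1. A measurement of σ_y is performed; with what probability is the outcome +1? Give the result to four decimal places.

0.9000

|+y⟩ = (|0⟩ + i|1⟩)/√2, so ⟨+y|ψ⟩ = (6) / (√2·√20).
P = |6|² / 40 = 36/40.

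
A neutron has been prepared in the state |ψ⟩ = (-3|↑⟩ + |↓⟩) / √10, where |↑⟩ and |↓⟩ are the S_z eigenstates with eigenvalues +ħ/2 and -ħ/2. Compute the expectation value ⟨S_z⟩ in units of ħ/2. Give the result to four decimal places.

⟨σ_z⟩ = |a|² - |b|² divided by |a|²+|b|², with a, b the |↑⟩, |↓⟩ amplitudes.
= (9 - 1)/10 = 8/10.
⟨S_z⟩ = (ħ/2)·⟨σ_z⟩.

0.8000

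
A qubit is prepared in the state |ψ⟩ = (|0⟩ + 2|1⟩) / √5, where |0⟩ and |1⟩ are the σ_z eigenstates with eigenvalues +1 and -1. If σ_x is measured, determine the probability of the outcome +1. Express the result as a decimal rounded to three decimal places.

|+x⟩ = (|0⟩ + |1⟩)/√2, so ⟨+x|ψ⟩ = (3) / (√2·√5).
P = |3|² / 10 = 9/10.

0.900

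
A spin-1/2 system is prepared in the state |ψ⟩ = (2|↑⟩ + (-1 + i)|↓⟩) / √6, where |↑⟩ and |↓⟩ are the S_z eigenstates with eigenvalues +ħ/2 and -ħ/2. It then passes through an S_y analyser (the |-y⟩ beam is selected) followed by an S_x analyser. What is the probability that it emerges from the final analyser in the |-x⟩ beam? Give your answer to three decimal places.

0.083

First analyser (S_y): P(|-y⟩) = |⟨-y|ψ⟩|² = 2/12.
After stage 1 the state is |-y⟩; P(|-x⟩) = |⟨-x|-y⟩|² = 1/2.
Joint probability = 2/12 × 1/2 = 0.083.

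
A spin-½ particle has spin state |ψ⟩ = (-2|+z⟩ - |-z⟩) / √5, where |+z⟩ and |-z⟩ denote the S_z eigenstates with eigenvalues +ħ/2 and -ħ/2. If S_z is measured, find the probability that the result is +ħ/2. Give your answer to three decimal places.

The +ħ/2 outcome corresponds to |+z⟩. Its amplitude in |ψ⟩ is -2/√5.
P = |-2|² / 5 = 4/5.

0.800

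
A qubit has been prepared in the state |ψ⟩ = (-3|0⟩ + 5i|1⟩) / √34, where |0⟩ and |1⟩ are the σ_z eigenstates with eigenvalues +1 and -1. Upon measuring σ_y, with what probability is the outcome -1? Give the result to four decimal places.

|-y⟩ = (|0⟩ - i|1⟩)/√2, so ⟨-y|ψ⟩ = (-8) / (√2·√34).
P = |-8|² / 68 = 64/68.

0.9412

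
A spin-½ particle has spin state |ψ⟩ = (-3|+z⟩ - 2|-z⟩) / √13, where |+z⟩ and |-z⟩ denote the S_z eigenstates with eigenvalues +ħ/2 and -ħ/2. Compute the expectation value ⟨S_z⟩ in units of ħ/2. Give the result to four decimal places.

⟨σ_z⟩ = |a|² - |b|² divided by |a|²+|b|², with a, b the |+z⟩, |-z⟩ amplitudes.
= (9 - 4)/13 = 5/13.
⟨S_z⟩ = (ħ/2)·⟨σ_z⟩.

0.3846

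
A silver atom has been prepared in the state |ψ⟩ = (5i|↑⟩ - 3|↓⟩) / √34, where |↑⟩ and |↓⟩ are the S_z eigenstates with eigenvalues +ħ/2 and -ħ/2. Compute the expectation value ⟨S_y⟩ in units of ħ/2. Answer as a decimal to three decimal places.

⟨σ_y⟩ = 2 Im(a* b)/(|a|²+|b|²) with a = 5i, b = -3.
a* b = 15i, so ⟨σ_y⟩ = 30/34.
⟨S_y⟩ = (ħ/2)·⟨σ_y⟩.

0.882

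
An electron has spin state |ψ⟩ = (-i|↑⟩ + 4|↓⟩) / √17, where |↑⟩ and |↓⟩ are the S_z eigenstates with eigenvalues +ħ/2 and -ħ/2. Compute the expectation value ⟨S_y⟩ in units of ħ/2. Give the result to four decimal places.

⟨σ_y⟩ = 2 Im(a* b)/(|a|²+|b|²) with a = -i, b = 4.
a* b = 4i, so ⟨σ_y⟩ = 8/17.
⟨S_y⟩ = (ħ/2)·⟨σ_y⟩.

0.4706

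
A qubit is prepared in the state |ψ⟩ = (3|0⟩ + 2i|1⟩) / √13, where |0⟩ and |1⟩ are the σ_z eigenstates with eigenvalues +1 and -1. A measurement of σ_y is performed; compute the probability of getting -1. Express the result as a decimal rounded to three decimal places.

|-y⟩ = (|0⟩ - i|1⟩)/√2, so ⟨-y|ψ⟩ = (1) / (√2·√13).
P = |1|² / 26 = 1/26.

0.038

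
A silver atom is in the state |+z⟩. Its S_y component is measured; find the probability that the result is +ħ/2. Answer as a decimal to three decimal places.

In the S_z basis, |+z⟩ = |+z⟩ and |+y⟩ = (|+z⟩ + i|-z⟩)/√2.
|⟨+y|+z⟩|² = 1/2.

0.500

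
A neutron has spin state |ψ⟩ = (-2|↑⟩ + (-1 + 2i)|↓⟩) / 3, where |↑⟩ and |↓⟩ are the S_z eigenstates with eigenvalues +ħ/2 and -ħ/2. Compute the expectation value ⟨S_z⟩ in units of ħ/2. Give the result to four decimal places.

⟨σ_z⟩ = |a|² - |b|² divided by |a|²+|b|², with a, b the |↑⟩, |↓⟩ amplitudes.
= (4 - 5)/9 = -1/9.
⟨S_z⟩ = (ħ/2)·⟨σ_z⟩.

-0.1111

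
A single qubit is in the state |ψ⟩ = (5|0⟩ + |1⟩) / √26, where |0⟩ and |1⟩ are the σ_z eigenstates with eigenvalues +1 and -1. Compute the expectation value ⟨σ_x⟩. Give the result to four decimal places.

0.3846

⟨σ_x⟩ = 2 Re(a* b)/(|a|²+|b|²) with a = 5, b = 1.
a* b = 5, so ⟨σ_x⟩ = 10/26.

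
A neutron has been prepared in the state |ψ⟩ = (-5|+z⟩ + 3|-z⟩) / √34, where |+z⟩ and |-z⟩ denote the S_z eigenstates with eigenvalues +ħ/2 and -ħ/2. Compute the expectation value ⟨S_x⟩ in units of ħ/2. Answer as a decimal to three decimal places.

⟨σ_x⟩ = 2 Re(a* b)/(|a|²+|b|²) with a = -5, b = 3.
a* b = -15, so ⟨σ_x⟩ = -30/34.
⟨S_x⟩ = (ħ/2)·⟨σ_x⟩.

-0.882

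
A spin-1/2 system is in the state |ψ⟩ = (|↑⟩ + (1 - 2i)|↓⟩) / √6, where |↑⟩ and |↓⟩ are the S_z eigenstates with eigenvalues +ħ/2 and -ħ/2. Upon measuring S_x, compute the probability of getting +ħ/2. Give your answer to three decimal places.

0.667

|+x⟩ = (|↑⟩ + |↓⟩)/√2, so ⟨+x|ψ⟩ = (2 - 2i) / (√2·√6).
P = |2 - 2i|² / 12 = 8/12.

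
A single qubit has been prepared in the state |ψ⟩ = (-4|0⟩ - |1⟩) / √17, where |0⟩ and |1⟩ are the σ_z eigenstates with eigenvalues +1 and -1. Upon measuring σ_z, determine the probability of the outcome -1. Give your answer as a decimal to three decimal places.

The -1 outcome corresponds to |1⟩. Its amplitude in |ψ⟩ is -1/√17.
P = |-1|² / 17 = 1/17.

0.059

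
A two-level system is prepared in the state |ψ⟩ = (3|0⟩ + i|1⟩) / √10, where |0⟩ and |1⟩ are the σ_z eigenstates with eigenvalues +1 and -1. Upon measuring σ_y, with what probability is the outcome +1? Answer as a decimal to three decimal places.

0.800

|+y⟩ = (|0⟩ + i|1⟩)/√2, so ⟨+y|ψ⟩ = (4) / (√2·√10).
P = |4|² / 20 = 16/20.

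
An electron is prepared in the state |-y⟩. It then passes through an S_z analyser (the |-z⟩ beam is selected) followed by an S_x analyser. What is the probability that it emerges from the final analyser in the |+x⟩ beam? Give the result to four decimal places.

0.2500

First analyser (S_z): from |-y⟩, P(|-z⟩) = 1/2.
After stage 1 the state is |-z⟩; P(|+x⟩) = |⟨+x|-z⟩|² = 1/2.
Joint probability = 1/2 × 1/2 = 0.2500.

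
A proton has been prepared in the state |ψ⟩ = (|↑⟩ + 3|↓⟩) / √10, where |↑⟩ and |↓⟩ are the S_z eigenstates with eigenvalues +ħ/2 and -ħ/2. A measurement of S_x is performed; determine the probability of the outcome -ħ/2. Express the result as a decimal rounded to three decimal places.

0.200

|-x⟩ = (|↑⟩ - |↓⟩)/√2, so ⟨-x|ψ⟩ = (-2) / (√2·√10).
P = |-2|² / 20 = 4/20.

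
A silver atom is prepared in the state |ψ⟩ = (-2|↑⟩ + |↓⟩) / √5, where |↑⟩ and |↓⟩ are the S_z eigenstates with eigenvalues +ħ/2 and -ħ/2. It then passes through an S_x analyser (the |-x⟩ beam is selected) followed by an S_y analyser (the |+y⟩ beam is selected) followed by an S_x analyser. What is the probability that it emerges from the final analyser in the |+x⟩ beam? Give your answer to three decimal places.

First analyser (S_x): P(|-x⟩) = |⟨-x|ψ⟩|² = 9/10.
After stage 1 the state is |-x⟩; P(|+y⟩) = |⟨+y|-x⟩|² = 1/2.
After stage 2 the state is |+y⟩; P(|+x⟩) = |⟨+x|+y⟩|² = 1/2.
Joint probability = 9/10 × 1/2 × 1/2 = 0.225.

0.225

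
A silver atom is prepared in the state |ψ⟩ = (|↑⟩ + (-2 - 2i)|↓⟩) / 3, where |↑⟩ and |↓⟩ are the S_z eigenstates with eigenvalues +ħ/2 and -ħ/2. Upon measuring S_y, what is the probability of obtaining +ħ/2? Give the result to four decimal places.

0.2778

|+y⟩ = (|↑⟩ + i|↓⟩)/√2, so ⟨+y|ψ⟩ = (-1 + 2i) / (√2·3).
P = |-1 + 2i|² / 18 = 5/18.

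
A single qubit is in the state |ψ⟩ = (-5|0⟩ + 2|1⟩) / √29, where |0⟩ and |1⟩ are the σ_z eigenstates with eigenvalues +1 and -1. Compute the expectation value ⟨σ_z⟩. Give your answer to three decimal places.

⟨σ_z⟩ = |a|² - |b|² divided by |a|²+|b|², with a, b the |0⟩, |1⟩ amplitudes.
= (25 - 4)/29 = 21/29.

0.724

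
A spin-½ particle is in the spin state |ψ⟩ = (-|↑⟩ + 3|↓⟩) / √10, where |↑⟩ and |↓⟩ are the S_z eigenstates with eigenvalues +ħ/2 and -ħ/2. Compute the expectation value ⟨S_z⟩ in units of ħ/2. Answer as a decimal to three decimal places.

⟨σ_z⟩ = |a|² - |b|² divided by |a|²+|b|², with a, b the |↑⟩, |↓⟩ amplitudes.
= (1 - 9)/10 = -8/10.
⟨S_z⟩ = (ħ/2)·⟨σ_z⟩.

-0.800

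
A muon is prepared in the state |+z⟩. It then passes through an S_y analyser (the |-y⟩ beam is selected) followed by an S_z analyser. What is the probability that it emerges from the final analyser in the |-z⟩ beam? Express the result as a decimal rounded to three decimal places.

First analyser (S_y): from |+z⟩, P(|-y⟩) = 1/2.
After stage 1 the state is |-y⟩; P(|-z⟩) = |⟨-z|-y⟩|² = 1/2.
Joint probability = 1/2 × 1/2 = 0.250.

0.250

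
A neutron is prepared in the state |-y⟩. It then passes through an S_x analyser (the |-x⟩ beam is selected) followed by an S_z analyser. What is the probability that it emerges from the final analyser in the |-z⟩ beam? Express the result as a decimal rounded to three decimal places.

0.250

First analyser (S_x): from |-y⟩, P(|-x⟩) = 1/2.
After stage 1 the state is |-x⟩; P(|-z⟩) = |⟨-z|-x⟩|² = 1/2.
Joint probability = 1/2 × 1/2 = 0.250.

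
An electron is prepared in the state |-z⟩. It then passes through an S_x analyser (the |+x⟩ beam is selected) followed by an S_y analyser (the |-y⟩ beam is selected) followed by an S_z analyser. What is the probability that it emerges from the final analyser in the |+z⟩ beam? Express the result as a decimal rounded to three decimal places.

0.125

First analyser (S_x): from |-z⟩, P(|+x⟩) = 1/2.
After stage 1 the state is |+x⟩; P(|-y⟩) = |⟨-y|+x⟩|² = 1/2.
After stage 2 the state is |-y⟩; P(|+z⟩) = |⟨+z|-y⟩|² = 1/2.
Joint probability = 1/2 × 1/2 × 1/2 = 0.125.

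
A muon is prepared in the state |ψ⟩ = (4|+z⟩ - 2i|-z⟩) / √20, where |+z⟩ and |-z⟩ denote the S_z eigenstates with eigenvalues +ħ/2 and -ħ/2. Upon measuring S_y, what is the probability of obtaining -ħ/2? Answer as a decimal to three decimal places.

|-y⟩ = (|+z⟩ - i|-z⟩)/√2, so ⟨-y|ψ⟩ = (6) / (√2·√20).
P = |6|² / 40 = 36/40.

0.900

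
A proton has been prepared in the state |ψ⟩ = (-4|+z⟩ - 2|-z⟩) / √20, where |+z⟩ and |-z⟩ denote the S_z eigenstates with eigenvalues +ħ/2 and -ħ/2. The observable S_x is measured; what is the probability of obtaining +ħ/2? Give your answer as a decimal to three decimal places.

|+x⟩ = (|+z⟩ + |-z⟩)/√2, so ⟨+x|ψ⟩ = (-6) / (√2·√20).
P = |-6|² / 40 = 36/40.

0.900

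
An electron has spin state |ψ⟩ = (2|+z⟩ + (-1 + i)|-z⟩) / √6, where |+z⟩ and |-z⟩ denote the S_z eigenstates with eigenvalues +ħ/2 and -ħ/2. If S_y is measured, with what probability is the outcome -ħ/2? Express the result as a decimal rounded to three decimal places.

0.167

|-y⟩ = (|+z⟩ - i|-z⟩)/√2, so ⟨-y|ψ⟩ = (1 - i) / (√2·√6).
P = |1 - i|² / 12 = 2/12.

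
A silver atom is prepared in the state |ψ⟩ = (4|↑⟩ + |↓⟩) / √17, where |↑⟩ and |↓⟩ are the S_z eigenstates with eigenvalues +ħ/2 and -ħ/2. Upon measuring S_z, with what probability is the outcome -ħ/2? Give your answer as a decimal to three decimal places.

The -ħ/2 outcome corresponds to |↓⟩. Its amplitude in |ψ⟩ is 1/√17.
P = |1|² / 17 = 1/17.

0.059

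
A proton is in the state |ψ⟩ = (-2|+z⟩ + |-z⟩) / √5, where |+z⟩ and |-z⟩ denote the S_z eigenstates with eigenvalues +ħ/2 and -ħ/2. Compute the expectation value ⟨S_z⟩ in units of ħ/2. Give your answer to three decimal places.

⟨σ_z⟩ = |a|² - |b|² divided by |a|²+|b|², with a, b the |+z⟩, |-z⟩ amplitudes.
= (4 - 1)/5 = 3/5.
⟨S_z⟩ = (ħ/2)·⟨σ_z⟩.

0.600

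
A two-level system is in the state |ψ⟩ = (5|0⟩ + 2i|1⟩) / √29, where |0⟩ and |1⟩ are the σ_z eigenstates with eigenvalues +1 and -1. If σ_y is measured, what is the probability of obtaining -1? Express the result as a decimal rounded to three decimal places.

0.155

|-y⟩ = (|0⟩ - i|1⟩)/√2, so ⟨-y|ψ⟩ = (3) / (√2·√29).
P = |3|² / 58 = 9/58.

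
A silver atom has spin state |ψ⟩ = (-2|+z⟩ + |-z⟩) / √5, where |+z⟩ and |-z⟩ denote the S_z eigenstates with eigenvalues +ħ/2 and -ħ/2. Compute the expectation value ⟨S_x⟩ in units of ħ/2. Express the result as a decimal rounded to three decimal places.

⟨σ_x⟩ = 2 Re(a* b)/(|a|²+|b|²) with a = -2, b = 1.
a* b = -2, so ⟨σ_x⟩ = -4/5.
⟨S_x⟩ = (ħ/2)·⟨σ_x⟩.

-0.800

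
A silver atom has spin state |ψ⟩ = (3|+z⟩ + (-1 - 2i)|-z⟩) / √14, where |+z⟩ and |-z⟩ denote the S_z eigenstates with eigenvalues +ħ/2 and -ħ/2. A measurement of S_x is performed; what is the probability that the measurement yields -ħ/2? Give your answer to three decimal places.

|-x⟩ = (|+z⟩ - |-z⟩)/√2, so ⟨-x|ψ⟩ = (4 + 2i) / (√2·√14).
P = |4 + 2i|² / 28 = 20/28.

0.714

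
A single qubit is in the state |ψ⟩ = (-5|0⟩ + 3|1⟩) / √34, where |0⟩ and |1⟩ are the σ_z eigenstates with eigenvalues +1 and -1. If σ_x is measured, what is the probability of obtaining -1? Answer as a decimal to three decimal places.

0.941

|-x⟩ = (|0⟩ - |1⟩)/√2, so ⟨-x|ψ⟩ = (-8) / (√2·√34).
P = |-8|² / 68 = 64/68.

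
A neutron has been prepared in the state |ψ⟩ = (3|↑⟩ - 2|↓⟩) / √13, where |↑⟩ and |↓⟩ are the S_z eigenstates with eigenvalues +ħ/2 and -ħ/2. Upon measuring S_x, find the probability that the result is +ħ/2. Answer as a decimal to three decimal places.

0.038

|+x⟩ = (|↑⟩ + |↓⟩)/√2, so ⟨+x|ψ⟩ = (1) / (√2·√13).
P = |1|² / 26 = 1/26.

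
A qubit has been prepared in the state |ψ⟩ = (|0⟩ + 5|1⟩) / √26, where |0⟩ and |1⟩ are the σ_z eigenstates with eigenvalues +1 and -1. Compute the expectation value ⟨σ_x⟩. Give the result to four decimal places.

⟨σ_x⟩ = 2 Re(a* b)/(|a|²+|b|²) with a = 1, b = 5.
a* b = 5, so ⟨σ_x⟩ = 10/26.

0.3846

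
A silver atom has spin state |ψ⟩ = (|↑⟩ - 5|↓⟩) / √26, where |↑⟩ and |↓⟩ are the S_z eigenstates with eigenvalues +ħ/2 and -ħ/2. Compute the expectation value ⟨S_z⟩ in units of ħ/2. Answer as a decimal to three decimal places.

-0.923

⟨σ_z⟩ = |a|² - |b|² divided by |a|²+|b|², with a, b the |↑⟩, |↓⟩ amplitudes.
= (1 - 25)/26 = -24/26.
⟨S_z⟩ = (ħ/2)·⟨σ_z⟩.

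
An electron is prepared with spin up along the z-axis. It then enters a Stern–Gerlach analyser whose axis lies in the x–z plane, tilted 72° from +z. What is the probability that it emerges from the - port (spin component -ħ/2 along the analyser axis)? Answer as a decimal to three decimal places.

0.345

For spin-½, the probability of finding spin-up along an axis at angle θ to the initial spin direction is cos²(θ/2); spin-down is sin²(θ/2).
θ = 72°, so P = sin²(36°) ≈ 0.345.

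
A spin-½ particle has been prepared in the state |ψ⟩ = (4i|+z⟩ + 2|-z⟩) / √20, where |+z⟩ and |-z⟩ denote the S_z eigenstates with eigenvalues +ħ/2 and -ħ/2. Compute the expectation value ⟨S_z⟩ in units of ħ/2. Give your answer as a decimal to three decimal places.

⟨σ_z⟩ = |a|² - |b|² divided by |a|²+|b|², with a, b the |+z⟩, |-z⟩ amplitudes.
= (16 - 4)/20 = 12/20.
⟨S_z⟩ = (ħ/2)·⟨σ_z⟩.

0.600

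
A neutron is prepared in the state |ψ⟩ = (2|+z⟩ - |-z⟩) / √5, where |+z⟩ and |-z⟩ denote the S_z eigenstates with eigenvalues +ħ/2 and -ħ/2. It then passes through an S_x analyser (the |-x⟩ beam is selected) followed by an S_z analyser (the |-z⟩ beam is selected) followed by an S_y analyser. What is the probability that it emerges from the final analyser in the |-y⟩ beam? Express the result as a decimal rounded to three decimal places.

0.225

First analyser (S_x): P(|-x⟩) = |⟨-x|ψ⟩|² = 9/10.
After stage 1 the state is |-x⟩; P(|-z⟩) = |⟨-z|-x⟩|² = 1/2.
After stage 2 the state is |-z⟩; P(|-y⟩) = |⟨-y|-z⟩|² = 1/2.
Joint probability = 9/10 × 1/2 × 1/2 = 0.225.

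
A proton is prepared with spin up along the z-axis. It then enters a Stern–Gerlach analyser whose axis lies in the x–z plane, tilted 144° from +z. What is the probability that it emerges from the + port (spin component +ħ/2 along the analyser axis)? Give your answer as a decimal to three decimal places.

For spin-½, the probability of finding spin-up along an axis at angle θ to the initial spin direction is cos²(θ/2); spin-down is sin²(θ/2).
θ = 144°, so P = cos²(72°) ≈ 0.095.

0.095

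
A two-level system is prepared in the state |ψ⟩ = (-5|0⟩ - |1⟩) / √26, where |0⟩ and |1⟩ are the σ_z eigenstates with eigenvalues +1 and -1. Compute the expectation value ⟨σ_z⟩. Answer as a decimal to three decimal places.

⟨σ_z⟩ = |a|² - |b|² divided by |a|²+|b|², with a, b the |0⟩, |1⟩ amplitudes.
= (25 - 1)/26 = 24/26.

0.923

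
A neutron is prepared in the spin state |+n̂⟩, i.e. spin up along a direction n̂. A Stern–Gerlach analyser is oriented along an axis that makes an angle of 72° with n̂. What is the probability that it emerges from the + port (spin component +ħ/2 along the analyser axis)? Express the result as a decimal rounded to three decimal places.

0.655

For spin-½, the probability of finding spin-up along an axis at angle θ to the initial spin direction is cos²(θ/2); spin-down is sin²(θ/2).
θ = 72°, so P = cos²(36°) ≈ 0.655.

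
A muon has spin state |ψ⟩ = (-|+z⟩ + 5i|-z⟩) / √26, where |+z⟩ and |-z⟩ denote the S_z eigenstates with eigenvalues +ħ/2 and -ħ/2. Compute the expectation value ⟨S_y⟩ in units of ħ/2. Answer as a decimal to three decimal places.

⟨σ_y⟩ = 2 Im(a* b)/(|a|²+|b|²) with a = -1, b = 5i.
a* b = -5i, so ⟨σ_y⟩ = -10/26.
⟨S_y⟩ = (ħ/2)·⟨σ_y⟩.

-0.385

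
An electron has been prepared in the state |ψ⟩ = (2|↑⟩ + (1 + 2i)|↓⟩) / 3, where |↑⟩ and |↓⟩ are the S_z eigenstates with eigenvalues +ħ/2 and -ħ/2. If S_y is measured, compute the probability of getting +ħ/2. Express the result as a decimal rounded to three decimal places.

|+y⟩ = (|↑⟩ + i|↓⟩)/√2, so ⟨+y|ψ⟩ = (4 - i) / (√2·3).
P = |4 - i|² / 18 = 17/18.

0.944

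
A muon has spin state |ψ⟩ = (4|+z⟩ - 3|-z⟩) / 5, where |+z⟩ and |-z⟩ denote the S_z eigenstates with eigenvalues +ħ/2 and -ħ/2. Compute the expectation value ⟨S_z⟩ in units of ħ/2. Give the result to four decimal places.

0.2800

⟨σ_z⟩ = |a|² - |b|² divided by |a|²+|b|², with a, b the |+z⟩, |-z⟩ amplitudes.
= (16 - 9)/25 = 7/25.
⟨S_z⟩ = (ħ/2)·⟨σ_z⟩.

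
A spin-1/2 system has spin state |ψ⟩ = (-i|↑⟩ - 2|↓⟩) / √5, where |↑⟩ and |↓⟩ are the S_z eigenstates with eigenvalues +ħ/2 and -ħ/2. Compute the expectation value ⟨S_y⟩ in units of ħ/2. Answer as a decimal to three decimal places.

-0.800

⟨σ_y⟩ = 2 Im(a* b)/(|a|²+|b|²) with a = -i, b = -2.
a* b = -2i, so ⟨σ_y⟩ = -4/5.
⟨S_y⟩ = (ħ/2)·⟨σ_y⟩.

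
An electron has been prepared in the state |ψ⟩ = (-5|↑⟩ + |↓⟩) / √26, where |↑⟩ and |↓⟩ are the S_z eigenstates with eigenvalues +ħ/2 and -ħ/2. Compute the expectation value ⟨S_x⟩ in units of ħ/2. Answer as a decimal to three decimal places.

-0.385

⟨σ_x⟩ = 2 Re(a* b)/(|a|²+|b|²) with a = -5, b = 1.
a* b = -5, so ⟨σ_x⟩ = -10/26.
⟨S_x⟩ = (ħ/2)·⟨σ_x⟩.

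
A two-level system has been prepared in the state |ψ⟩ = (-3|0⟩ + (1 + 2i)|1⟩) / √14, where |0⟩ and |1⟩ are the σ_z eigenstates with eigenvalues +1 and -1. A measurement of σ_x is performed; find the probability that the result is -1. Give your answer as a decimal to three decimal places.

|-x⟩ = (|0⟩ - |1⟩)/√2, so ⟨-x|ψ⟩ = (-4 - 2i) / (√2·√14).
P = |-4 - 2i|² / 28 = 20/28.

0.714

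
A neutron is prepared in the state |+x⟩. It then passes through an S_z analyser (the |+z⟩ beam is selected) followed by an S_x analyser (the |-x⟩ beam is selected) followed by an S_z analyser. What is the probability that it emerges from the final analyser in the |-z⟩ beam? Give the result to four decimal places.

First analyser (S_z): from |+x⟩, P(|+z⟩) = 1/2.
After stage 1 the state is |+z⟩; P(|-x⟩) = |⟨-x|+z⟩|² = 1/2.
After stage 2 the state is |-x⟩; P(|-z⟩) = |⟨-z|-x⟩|² = 1/2.
Joint probability = 1/2 × 1/2 × 1/2 = 0.1250.

0.1250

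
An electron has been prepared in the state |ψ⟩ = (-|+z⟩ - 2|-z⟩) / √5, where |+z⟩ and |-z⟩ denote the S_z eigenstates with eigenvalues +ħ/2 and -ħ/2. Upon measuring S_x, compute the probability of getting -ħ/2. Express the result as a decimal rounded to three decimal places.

|-x⟩ = (|+z⟩ - |-z⟩)/√2, so ⟨-x|ψ⟩ = (1) / (√2·√5).
P = |1|² / 10 = 1/10.

0.100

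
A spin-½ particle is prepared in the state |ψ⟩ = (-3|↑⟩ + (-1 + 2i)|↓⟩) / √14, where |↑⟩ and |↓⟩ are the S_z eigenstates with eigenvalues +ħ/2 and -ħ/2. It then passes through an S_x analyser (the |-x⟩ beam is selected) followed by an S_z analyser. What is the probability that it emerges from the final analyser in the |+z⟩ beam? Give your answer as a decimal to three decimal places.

0.143

First analyser (S_x): P(|-x⟩) = |⟨-x|ψ⟩|² = 8/28.
After stage 1 the state is |-x⟩; P(|+z⟩) = |⟨+z|-x⟩|² = 1/2.
Joint probability = 8/28 × 1/2 = 0.143.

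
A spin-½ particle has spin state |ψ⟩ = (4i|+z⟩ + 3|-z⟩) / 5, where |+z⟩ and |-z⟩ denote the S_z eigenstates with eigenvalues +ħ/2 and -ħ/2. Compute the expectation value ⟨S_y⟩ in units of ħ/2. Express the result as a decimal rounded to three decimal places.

⟨σ_y⟩ = 2 Im(a* b)/(|a|²+|b|²) with a = 4i, b = 3.
a* b = -12i, so ⟨σ_y⟩ = -24/25.
⟨S_y⟩ = (ħ/2)·⟨σ_y⟩.

-0.960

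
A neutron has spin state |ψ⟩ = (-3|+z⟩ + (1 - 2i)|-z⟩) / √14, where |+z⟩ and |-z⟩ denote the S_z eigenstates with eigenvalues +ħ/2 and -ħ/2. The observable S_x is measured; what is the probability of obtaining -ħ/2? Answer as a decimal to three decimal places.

|-x⟩ = (|+z⟩ - |-z⟩)/√2, so ⟨-x|ψ⟩ = (-4 + 2i) / (√2·√14).
P = |-4 + 2i|² / 28 = 20/28.

0.714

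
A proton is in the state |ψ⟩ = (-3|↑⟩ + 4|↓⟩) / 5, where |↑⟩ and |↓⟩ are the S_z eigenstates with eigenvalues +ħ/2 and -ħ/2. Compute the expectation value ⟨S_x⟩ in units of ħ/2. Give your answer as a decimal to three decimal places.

-0.960

⟨σ_x⟩ = 2 Re(a* b)/(|a|²+|b|²) with a = -3, b = 4.
a* b = -12, so ⟨σ_x⟩ = -24/25.
⟨S_x⟩ = (ħ/2)·⟨σ_x⟩.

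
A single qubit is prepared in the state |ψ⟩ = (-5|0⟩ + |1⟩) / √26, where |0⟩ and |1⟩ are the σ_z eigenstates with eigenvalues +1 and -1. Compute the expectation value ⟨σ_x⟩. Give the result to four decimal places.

-0.3846

⟨σ_x⟩ = 2 Re(a* b)/(|a|²+|b|²) with a = -5, b = 1.
a* b = -5, so ⟨σ_x⟩ = -10/26.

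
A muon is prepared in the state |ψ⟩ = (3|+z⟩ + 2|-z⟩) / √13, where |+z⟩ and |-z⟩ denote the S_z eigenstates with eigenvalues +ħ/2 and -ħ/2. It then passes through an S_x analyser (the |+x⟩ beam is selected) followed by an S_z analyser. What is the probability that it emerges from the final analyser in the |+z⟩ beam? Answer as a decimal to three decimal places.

First analyser (S_x): P(|+x⟩) = |⟨+x|ψ⟩|² = 25/26.
After stage 1 the state is |+x⟩; P(|+z⟩) = |⟨+z|+x⟩|² = 1/2.
Joint probability = 25/26 × 1/2 = 0.481.

0.481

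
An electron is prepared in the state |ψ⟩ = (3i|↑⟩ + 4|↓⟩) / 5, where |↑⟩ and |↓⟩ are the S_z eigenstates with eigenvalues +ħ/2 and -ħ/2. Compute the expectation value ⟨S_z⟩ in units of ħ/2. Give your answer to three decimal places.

-0.280

⟨σ_z⟩ = |a|² - |b|² divided by |a|²+|b|², with a, b the |↑⟩, |↓⟩ amplitudes.
= (9 - 16)/25 = -7/25.
⟨S_z⟩ = (ħ/2)·⟨σ_z⟩.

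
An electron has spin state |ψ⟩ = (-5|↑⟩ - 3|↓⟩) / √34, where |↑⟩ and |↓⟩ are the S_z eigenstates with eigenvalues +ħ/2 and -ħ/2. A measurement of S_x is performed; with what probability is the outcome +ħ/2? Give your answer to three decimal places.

|+x⟩ = (|↑⟩ + |↓⟩)/√2, so ⟨+x|ψ⟩ = (-8) / (√2·√34).
P = |-8|² / 68 = 64/68.

0.941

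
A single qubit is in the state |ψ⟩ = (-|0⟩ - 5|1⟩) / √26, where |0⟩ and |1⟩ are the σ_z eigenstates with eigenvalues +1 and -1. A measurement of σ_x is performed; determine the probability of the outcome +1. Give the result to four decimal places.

0.6923

|+x⟩ = (|0⟩ + |1⟩)/√2, so ⟨+x|ψ⟩ = (-6) / (√2·√26).
P = |-6|² / 52 = 36/52.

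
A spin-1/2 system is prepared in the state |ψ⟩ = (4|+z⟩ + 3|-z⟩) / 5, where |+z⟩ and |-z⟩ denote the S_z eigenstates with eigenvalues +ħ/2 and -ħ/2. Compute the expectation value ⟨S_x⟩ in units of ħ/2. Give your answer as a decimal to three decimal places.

0.960

⟨σ_x⟩ = 2 Re(a* b)/(|a|²+|b|²) with a = 4, b = 3.
a* b = 12, so ⟨σ_x⟩ = 24/25.
⟨S_x⟩ = (ħ/2)·⟨σ_x⟩.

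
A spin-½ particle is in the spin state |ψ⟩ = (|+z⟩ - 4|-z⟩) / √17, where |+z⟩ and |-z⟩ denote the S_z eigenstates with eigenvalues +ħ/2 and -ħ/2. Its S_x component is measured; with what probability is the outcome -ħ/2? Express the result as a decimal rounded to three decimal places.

|-x⟩ = (|+z⟩ - |-z⟩)/√2, so ⟨-x|ψ⟩ = (5) / (√2·√17).
P = |5|² / 34 = 25/34.

0.735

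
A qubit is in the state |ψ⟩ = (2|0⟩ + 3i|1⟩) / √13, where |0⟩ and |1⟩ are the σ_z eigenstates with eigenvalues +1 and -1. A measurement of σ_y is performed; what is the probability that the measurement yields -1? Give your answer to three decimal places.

|-y⟩ = (|0⟩ - i|1⟩)/√2, so ⟨-y|ψ⟩ = (-1) / (√2·√13).
P = |-1|² / 26 = 1/26.

0.038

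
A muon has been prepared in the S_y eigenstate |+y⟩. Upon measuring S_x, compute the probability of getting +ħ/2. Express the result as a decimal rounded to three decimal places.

In the S_z basis, |+y⟩ = (|+z⟩ + i|-z⟩)/√2 and |+x⟩ = (|+z⟩ + |-z⟩)/√2.
|⟨+x|+y⟩|² = 1/2.

0.500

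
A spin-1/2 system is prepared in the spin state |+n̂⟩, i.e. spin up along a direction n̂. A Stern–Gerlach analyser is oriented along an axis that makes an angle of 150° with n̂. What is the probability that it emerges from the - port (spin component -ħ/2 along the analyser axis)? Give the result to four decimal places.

0.9330

For spin-½, the probability of finding spin-up along an axis at angle θ to the initial spin direction is cos²(θ/2); spin-down is sin²(θ/2).
θ = 150°, so P = sin²(75°) ≈ 0.9330.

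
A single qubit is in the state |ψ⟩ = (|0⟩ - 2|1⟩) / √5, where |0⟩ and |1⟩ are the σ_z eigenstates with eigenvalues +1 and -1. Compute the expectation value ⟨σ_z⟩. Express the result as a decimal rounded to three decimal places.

-0.600

⟨σ_z⟩ = |a|² - |b|² divided by |a|²+|b|², with a, b the |0⟩, |1⟩ amplitudes.
= (1 - 4)/5 = -3/5.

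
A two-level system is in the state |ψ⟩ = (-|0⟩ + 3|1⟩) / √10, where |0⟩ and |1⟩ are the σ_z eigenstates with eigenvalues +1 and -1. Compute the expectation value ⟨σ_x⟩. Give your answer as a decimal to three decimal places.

-0.600

⟨σ_x⟩ = 2 Re(a* b)/(|a|²+|b|²) with a = -1, b = 3.
a* b = -3, so ⟨σ_x⟩ = -6/10.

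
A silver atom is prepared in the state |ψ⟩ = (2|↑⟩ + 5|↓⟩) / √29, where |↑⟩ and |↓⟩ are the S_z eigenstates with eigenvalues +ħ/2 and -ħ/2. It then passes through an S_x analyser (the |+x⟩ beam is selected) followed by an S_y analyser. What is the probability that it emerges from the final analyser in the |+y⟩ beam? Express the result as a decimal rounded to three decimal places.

First analyser (S_x): P(|+x⟩) = |⟨+x|ψ⟩|² = 49/58.
After stage 1 the state is |+x⟩; P(|+y⟩) = |⟨+y|+x⟩|² = 1/2.
Joint probability = 49/58 × 1/2 = 0.422.

0.422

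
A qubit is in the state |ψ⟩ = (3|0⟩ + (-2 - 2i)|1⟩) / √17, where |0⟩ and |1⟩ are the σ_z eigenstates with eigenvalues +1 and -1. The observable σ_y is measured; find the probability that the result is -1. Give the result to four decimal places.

|-y⟩ = (|0⟩ - i|1⟩)/√2, so ⟨-y|ψ⟩ = (5 - 2i) / (√2·√17).
P = |5 - 2i|² / 34 = 29/34.

0.8529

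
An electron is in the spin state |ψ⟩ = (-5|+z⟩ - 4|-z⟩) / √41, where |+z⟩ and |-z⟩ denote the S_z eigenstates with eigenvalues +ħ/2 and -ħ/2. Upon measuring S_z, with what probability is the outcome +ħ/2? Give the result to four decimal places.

The +ħ/2 outcome corresponds to |+z⟩. Its amplitude in |ψ⟩ is -5/√41.
P = |-5|² / 41 = 25/41.

0.6098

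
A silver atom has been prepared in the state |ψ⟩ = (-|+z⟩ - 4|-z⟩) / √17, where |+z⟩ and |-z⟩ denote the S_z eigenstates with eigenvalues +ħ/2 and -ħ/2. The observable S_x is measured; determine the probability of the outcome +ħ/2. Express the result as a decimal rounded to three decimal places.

|+x⟩ = (|+z⟩ + |-z⟩)/√2, so ⟨+x|ψ⟩ = (-5) / (√2·√17).
P = |-5|² / 34 = 25/34.

0.735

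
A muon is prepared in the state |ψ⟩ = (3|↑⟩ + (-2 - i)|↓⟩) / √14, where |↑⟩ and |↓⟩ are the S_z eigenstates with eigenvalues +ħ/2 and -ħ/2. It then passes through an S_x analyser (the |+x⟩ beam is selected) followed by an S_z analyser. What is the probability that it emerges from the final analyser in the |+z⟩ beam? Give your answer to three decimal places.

First analyser (S_x): P(|+x⟩) = |⟨+x|ψ⟩|² = 2/28.
After stage 1 the state is |+x⟩; P(|+z⟩) = |⟨+z|+x⟩|² = 1/2.
Joint probability = 2/28 × 1/2 = 0.036.

0.036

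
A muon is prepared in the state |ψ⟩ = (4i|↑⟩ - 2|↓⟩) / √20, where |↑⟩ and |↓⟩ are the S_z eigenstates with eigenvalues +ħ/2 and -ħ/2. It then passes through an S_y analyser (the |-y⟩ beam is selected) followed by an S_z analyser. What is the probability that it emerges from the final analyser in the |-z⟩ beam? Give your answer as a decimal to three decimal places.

First analyser (S_y): P(|-y⟩) = |⟨-y|ψ⟩|² = 4/40.
After stage 1 the state is |-y⟩; P(|-z⟩) = |⟨-z|-y⟩|² = 1/2.
Joint probability = 4/40 × 1/2 = 0.050.

0.050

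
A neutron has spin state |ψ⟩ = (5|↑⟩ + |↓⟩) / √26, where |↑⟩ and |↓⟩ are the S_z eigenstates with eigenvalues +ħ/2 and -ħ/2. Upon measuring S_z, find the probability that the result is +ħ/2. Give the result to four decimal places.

0.9615

The +ħ/2 outcome corresponds to |↑⟩. Its amplitude in |ψ⟩ is 5/√26.
P = |5|² / 26 = 25/26.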